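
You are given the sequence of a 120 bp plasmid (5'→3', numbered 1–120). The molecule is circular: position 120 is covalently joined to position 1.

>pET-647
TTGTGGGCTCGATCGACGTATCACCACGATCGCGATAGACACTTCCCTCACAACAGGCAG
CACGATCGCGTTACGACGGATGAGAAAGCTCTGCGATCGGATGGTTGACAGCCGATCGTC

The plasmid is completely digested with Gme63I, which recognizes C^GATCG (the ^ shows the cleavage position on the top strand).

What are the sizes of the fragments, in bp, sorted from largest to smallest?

Gme63I sites (CGATCG) start at positions 10, 27, 63, 94, 113.
Gme63I cuts after the first base of each site, so after positions 10, 27, 63, 94, 113.
Circular molecule, 5 cuts → 5 fragments:
  11–27 → 17 bp
  28–63 → 36 bp
  64–94 → 31 bp
  95–113 → 19 bp
  114–120 then 1–10 → 7 + 10 = 17 bp
Sorted largest to smallest: 36, 31, 19, 17, 17 bp.

36, 31, 19, 17, 17 bp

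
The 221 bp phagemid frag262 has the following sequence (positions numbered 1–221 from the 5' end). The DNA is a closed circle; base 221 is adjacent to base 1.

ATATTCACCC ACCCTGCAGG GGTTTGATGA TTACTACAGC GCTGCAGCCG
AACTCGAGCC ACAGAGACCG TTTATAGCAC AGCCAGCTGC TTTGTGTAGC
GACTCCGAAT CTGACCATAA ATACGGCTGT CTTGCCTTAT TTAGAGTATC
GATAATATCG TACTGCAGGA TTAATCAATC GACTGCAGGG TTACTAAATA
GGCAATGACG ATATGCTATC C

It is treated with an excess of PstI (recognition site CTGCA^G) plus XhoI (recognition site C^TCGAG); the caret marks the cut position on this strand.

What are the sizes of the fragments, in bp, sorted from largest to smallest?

114, 52, 28, 20, 7 bp

PstI sites (CTGCAG) start at positions 14, 42, 163, 183.
PstI cuts after base 5 of each site (before the last base), so after positions 18, 46, 167, 187.
The XhoI site (CTCGAG) starts at position 53.
XhoI cuts after the first base of each site, so after position 53.
Combined cut positions: 18, 46, 53, 167, 187.
Circular molecule, 5 cuts → 5 fragments:
  19–46 → 28 bp
  47–53 → 7 bp
  54–167 → 114 bp
  168–187 → 20 bp
  188–221 then 1–18 → 34 + 18 = 52 bp
Sorted largest to smallest: 114, 52, 28, 20, 7 bp.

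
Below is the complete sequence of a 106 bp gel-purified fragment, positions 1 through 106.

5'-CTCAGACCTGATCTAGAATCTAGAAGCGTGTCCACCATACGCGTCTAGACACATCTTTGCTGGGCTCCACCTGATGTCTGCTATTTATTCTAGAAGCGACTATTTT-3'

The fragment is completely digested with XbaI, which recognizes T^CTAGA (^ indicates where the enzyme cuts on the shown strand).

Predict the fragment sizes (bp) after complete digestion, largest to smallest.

XbaI sites (TCTAGA) start at positions 12, 19, 44, 89.
XbaI cuts after the first base of each site, so after positions 12, 19, 44, 89.
Linear molecule, 4 cuts → 5 fragments:
  1–12 → 12 bp
  13–19 → 7 bp
  20–44 → 25 bp
  45–89 → 45 bp
  90–106 → 17 bp
Sorted largest to smallest: 45, 25, 17, 12, 7 bp.

45, 25, 17, 12, 7 bp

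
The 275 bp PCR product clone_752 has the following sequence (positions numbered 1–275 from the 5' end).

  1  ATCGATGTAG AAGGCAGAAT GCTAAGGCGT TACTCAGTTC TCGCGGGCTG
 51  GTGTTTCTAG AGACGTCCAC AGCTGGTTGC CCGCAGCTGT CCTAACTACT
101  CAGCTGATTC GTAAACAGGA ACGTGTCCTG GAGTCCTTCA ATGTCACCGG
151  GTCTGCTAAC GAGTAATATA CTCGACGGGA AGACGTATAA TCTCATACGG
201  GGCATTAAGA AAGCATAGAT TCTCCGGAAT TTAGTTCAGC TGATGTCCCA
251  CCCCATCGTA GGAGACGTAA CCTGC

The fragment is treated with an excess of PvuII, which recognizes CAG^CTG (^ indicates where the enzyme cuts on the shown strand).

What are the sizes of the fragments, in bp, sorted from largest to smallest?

136, 72, 36, 17, 14 bp

PvuII sites (CAGCTG) start at positions 70, 84, 101, 237.
PvuII cuts after base 3 of each site, so after positions 72, 86, 103, 239.
Linear molecule, 4 cuts → 5 fragments:
  1–72 → 72 bp
  73–86 → 14 bp
  87–103 → 17 bp
  104–239 → 136 bp
  240–275 → 36 bp
Sorted largest to smallest: 136, 72, 36, 17, 14 bp.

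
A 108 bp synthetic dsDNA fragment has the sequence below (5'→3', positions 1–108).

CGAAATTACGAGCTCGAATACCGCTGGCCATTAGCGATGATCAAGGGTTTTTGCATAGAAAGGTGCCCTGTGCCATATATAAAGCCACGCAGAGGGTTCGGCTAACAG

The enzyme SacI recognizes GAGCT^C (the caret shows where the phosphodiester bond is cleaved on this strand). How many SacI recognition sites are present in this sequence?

1

GAGCTC occurs starting at position 10.
SacI cuts at 1 site.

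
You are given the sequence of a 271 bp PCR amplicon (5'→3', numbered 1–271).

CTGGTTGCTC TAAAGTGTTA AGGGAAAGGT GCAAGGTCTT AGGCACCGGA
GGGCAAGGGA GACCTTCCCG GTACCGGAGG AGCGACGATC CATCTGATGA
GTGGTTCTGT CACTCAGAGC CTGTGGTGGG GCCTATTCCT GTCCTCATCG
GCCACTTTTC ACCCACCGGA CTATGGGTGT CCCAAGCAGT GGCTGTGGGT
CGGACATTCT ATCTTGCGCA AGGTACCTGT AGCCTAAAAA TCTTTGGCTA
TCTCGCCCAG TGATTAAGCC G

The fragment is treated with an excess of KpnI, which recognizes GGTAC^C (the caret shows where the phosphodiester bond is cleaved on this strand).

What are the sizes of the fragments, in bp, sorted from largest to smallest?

152, 74, 45 bp

KpnI sites (GGTACC) start at positions 70, 222.
KpnI cuts after base 5 of each site (before the last base), so after positions 74, 226.
Linear molecule, 2 cuts → 3 fragments:
  1–74 → 74 bp
  75–226 → 152 bp
  227–271 → 45 bp
Sorted largest to smallest: 152, 74, 45 bp.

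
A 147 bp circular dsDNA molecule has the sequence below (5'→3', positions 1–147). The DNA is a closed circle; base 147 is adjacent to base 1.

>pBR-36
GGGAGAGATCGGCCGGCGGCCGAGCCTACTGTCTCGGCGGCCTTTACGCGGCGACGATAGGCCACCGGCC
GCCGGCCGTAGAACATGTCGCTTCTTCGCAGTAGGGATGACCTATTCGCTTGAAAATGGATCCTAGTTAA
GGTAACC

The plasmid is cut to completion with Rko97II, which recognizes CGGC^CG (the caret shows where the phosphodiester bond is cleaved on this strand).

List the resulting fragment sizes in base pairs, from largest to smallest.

Rko97II sites (CGGCCG) start at positions 10, 17, 66, 73.
Rko97II cuts after base 4 of each site, so after positions 13, 20, 69, 76.
Circular molecule, 4 cuts → 4 fragments:
  14–20 → 7 bp
  21–69 → 49 bp
  70–76 → 7 bp
  77–147 then 1–13 → 71 + 13 = 84 bp
Sorted largest to smallest: 84, 49, 7, 7 bp.

84, 49, 7, 7 bp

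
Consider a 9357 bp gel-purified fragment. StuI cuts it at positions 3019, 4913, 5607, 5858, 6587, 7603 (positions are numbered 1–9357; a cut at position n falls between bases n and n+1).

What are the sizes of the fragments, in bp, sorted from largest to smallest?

Linear molecule, 6 cuts → 7 fragments:
  3019 − 0 = 3019 bp
  4913 − 3019 = 1894 bp
  5607 − 4913 = 694 bp
  5858 − 5607 = 251 bp
  6587 − 5858 = 729 bp
  7603 − 6587 = 1016 bp
  9357 − 7603 = 1754 bp
Sorted largest to smallest: 3019, 1894, 1754, 1016, 729, 694, 251 bp.

3019, 1894, 1754, 1016, 729, 694, 251 bp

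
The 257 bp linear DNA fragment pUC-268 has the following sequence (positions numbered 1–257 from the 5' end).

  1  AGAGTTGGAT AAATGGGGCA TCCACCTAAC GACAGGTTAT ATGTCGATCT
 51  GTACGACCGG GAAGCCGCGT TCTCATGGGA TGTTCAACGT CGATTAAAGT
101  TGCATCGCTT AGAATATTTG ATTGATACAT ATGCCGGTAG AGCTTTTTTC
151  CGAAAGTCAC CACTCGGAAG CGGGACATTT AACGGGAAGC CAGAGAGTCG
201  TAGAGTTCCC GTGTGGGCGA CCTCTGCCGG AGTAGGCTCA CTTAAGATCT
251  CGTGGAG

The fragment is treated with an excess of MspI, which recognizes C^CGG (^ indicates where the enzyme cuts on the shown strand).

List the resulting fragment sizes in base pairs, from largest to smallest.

MspI sites (CCGG) start at positions 57, 134, 227.
MspI cuts after the first base of each site, so after positions 57, 134, 227.
Linear molecule, 3 cuts → 4 fragments:
  1–57 → 57 bp
  58–134 → 77 bp
  135–227 → 93 bp
  228–257 → 30 bp
Sorted largest to smallest: 93, 77, 57, 30 bp.

93, 77, 57, 30 bp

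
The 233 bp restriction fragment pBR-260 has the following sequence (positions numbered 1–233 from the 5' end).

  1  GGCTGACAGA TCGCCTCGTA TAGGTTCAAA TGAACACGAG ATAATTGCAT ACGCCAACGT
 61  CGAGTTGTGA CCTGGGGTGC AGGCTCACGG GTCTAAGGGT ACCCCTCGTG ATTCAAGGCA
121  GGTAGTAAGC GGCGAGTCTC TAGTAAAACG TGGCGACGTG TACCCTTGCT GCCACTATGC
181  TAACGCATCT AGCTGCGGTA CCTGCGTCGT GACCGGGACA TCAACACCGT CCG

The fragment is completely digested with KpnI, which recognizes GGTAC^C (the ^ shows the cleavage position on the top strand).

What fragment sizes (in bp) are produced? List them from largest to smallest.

102, 99, 32 bp

KpnI sites (GGTACC) start at positions 98, 197.
KpnI cuts after base 5 of each site (before the last base), so after positions 102, 201.
Linear molecule, 2 cuts → 3 fragments:
  1–102 → 102 bp
  103–201 → 99 bp
  202–233 → 32 bp
Sorted largest to smallest: 102, 99, 32 bp.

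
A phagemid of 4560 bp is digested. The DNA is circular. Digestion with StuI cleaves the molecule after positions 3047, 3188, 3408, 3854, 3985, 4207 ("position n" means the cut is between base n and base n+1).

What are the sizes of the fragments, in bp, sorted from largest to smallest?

3400, 446, 222, 220, 141, 131 bp

Circular molecule, 6 cuts → 6 fragments:
  3188 − 3047 = 141 bp
  3408 − 3188 = 220 bp
  3854 − 3408 = 446 bp
  3985 − 3854 = 131 bp
  4207 − 3985 = 222 bp
  wrap: 4560 − 4207 + 3047 = 3400 bp
Sorted largest to smallest: 3400, 446, 222, 220, 141, 131 bp.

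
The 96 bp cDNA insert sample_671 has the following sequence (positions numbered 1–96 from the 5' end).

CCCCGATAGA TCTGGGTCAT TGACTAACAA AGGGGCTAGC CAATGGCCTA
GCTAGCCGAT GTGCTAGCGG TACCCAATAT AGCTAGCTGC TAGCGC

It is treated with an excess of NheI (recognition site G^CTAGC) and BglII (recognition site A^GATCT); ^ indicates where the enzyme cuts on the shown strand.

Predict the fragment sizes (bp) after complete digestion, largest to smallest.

NheI sites (GCTAGC) start at positions 35, 51, 63, 82, 89.
NheI cuts after the first base of each site, so after positions 35, 51, 63, 82, 89.
The BglII site (AGATCT) starts at position 8.
BglII cuts after the first base of each site, so after position 8.
Combined cut positions: 8, 35, 51, 63, 82, 89.
Linear molecule, 6 cuts → 7 fragments:
  1–8 → 8 bp
  9–35 → 27 bp
  36–51 → 16 bp
  52–63 → 12 bp
  64–82 → 19 bp
  83–89 → 7 bp
  90–96 → 7 bp
Sorted largest to smallest: 27, 19, 16, 12, 8, 7, 7 bp.

27, 19, 16, 12, 8, 7, 7 bp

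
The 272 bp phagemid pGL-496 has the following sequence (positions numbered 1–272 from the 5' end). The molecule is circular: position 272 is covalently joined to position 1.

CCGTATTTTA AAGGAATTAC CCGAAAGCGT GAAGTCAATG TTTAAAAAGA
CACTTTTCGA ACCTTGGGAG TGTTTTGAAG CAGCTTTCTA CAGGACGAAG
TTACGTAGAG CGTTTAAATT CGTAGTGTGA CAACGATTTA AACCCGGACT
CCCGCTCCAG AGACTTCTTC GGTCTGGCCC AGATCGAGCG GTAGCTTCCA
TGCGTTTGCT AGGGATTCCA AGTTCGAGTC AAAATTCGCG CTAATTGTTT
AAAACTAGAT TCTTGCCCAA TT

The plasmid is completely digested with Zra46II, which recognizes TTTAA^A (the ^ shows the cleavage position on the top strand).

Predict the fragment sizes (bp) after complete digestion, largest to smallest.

111, 72, 34, 31, 24 bp

Zra46II sites (TTTAAA) start at positions 7, 41, 113, 137, 248.
Zra46II cuts after base 5 of each site (before the last base), so after positions 11, 45, 117, 141, 252.
Circular molecule, 5 cuts → 5 fragments:
  12–45 → 34 bp
  46–117 → 72 bp
  118–141 → 24 bp
  142–252 → 111 bp
  253–272 then 1–11 → 20 + 11 = 31 bp
Sorted largest to smallest: 111, 72, 34, 31, 24 bp.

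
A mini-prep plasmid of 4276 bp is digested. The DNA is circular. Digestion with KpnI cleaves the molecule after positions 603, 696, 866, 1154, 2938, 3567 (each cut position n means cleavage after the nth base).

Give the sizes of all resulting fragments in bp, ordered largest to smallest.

1784, 1312, 629, 288, 170, 93 bp

Circular molecule, 6 cuts → 6 fragments:
  696 − 603 = 93 bp
  866 − 696 = 170 bp
  1154 − 866 = 288 bp
  2938 − 1154 = 1784 bp
  3567 − 2938 = 629 bp
  wrap: 4276 − 3567 + 603 = 1312 bp
Sorted largest to smallest: 1784, 1312, 629, 288, 170, 93 bp.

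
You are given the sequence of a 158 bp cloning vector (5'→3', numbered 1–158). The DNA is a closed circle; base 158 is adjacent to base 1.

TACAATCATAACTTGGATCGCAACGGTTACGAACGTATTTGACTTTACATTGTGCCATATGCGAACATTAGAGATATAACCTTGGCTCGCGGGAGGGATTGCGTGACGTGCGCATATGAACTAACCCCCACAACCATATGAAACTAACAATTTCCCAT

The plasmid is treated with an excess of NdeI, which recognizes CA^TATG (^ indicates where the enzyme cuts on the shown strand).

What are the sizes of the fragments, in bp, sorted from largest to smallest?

NdeI sites (CATATG) start at positions 56, 113, 135.
NdeI cuts after base 2 of each site, so after positions 57, 114, 136.
Circular molecule, 3 cuts → 3 fragments:
  58–114 → 57 bp
  115–136 → 22 bp
  137–158 then 1–57 → 22 + 57 = 79 bp
Sorted largest to smallest: 79, 57, 22 bp.

79, 57, 22 bp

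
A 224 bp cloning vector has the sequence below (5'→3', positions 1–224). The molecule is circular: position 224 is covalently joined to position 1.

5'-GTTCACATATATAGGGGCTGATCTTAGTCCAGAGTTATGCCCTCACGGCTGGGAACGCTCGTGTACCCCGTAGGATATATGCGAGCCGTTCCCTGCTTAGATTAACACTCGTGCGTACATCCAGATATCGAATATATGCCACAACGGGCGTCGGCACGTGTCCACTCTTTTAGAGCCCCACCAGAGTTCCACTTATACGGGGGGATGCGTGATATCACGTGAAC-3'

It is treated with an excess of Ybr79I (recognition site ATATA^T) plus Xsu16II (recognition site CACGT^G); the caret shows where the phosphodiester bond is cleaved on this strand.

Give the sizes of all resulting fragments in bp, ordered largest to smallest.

Ybr79I sites (ATATAT) start at positions 7, 75, 132.
Ybr79I cuts after base 5 of each site (before the last base), so after positions 11, 79, 136.
Xsu16II sites (CACGTG) start at positions 155, 216.
Xsu16II cuts after base 5 of each site (before the last base), so after positions 159, 220.
Combined cut positions: 11, 79, 136, 159, 220.
Circular molecule, 5 cuts → 5 fragments:
  12–79 → 68 bp
  80–136 → 57 bp
  137–159 → 23 bp
  160–220 → 61 bp
  221–224 then 1–11 → 4 + 11 = 15 bp
Sorted largest to smallest: 68, 61, 57, 23, 15 bp.

68, 61, 57, 23, 15 bp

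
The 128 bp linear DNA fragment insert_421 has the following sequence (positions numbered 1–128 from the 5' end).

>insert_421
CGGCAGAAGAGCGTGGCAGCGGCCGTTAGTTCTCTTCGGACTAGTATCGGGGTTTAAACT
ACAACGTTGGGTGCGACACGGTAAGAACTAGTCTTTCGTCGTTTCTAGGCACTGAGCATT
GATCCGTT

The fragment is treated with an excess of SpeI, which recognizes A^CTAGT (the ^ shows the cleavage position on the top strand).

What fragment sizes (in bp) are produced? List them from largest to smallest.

47, 41, 40 bp

SpeI sites (ACTAGT) start at positions 40, 87.
SpeI cuts after the first base of each site, so after positions 40, 87.
Linear molecule, 2 cuts → 3 fragments:
  1–40 → 40 bp
  41–87 → 47 bp
  88–128 → 41 bp
Sorted largest to smallest: 47, 41, 40 bp.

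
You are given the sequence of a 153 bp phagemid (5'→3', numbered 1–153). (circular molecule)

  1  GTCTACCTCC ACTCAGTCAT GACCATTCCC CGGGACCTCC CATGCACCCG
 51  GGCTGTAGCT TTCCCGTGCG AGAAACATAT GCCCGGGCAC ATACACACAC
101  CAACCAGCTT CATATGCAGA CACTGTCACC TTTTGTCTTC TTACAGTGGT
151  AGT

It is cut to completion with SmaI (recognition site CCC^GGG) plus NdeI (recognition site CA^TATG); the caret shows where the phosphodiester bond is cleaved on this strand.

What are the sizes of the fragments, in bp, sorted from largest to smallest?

SmaI sites (CCCGGG) start at positions 29, 47, 82.
SmaI cuts after base 3 of each site, so after positions 31, 49, 84.
NdeI sites (CATATG) start at positions 76, 111.
NdeI cuts after base 2 of each site, so after positions 77, 112.
Combined cut positions: 31, 49, 77, 84, 112.
Circular molecule, 5 cuts → 5 fragments:
  32–49 → 18 bp
  50–77 → 28 bp
  78–84 → 7 bp
  85–112 → 28 bp
  113–153 then 1–31 → 41 + 31 = 72 bp
Sorted largest to smallest: 72, 28, 28, 18, 7 bp.

72, 28, 28, 18, 7 bp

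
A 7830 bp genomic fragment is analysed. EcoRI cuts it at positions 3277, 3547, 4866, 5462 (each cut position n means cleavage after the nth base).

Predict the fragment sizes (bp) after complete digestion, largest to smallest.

Linear molecule, 4 cuts → 5 fragments:
  3277 − 0 = 3277 bp
  3547 − 3277 = 270 bp
  4866 − 3547 = 1319 bp
  5462 − 4866 = 596 bp
  7830 − 5462 = 2368 bp
Sorted largest to smallest: 3277, 2368, 1319, 596, 270 bp.

3277, 2368, 1319, 596, 270 bp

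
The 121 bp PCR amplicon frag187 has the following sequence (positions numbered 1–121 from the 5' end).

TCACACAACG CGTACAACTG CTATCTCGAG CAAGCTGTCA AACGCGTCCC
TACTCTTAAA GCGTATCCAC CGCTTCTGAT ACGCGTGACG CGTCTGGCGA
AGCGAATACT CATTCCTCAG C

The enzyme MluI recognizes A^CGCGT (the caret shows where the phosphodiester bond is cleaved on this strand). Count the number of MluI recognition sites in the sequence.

4

ACGCGT occurs starting at positions 8, 42, 81, 88.
MluI cuts at 4 sites.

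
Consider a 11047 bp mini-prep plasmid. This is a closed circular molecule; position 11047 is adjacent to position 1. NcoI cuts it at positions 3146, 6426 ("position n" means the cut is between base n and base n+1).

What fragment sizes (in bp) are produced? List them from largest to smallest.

7767, 3280 bp

Circular molecule, 2 cuts → 2 fragments:
  6426 − 3146 = 3280 bp
  wrap: 11047 − 6426 + 3146 = 7767 bp
Sorted largest to smallest: 7767, 3280 bp.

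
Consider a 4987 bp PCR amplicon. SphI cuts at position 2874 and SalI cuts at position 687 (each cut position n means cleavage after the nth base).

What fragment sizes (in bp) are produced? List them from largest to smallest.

2187, 2113, 687 bp

Combined cut positions (sorted): 687, 2874.
Linear molecule, 2 cuts → 3 fragments:
  687 − 0 = 687 bp
  2874 − 687 = 2187 bp
  4987 − 2874 = 2113 bp
Sorted largest to smallest: 2187, 2113, 687 bp.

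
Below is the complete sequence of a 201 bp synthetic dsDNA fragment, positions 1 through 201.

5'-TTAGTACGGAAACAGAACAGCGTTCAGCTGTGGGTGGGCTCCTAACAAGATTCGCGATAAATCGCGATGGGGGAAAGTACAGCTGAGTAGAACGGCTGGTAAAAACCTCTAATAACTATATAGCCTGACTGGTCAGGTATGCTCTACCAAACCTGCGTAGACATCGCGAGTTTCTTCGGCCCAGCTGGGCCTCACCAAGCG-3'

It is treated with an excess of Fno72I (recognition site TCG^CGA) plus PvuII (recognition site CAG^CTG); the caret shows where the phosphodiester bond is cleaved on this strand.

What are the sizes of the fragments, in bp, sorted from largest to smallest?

Fno72I sites (TCGCGA) start at positions 52, 62, 164.
Fno72I cuts after base 3 of each site, so after positions 54, 64, 166.
PvuII sites (CAGCTG) start at positions 25, 80, 182.
PvuII cuts after base 3 of each site, so after positions 27, 82, 184.
Combined cut positions: 27, 54, 64, 82, 166, 184.
Linear molecule, 6 cuts → 7 fragments:
  1–27 → 27 bp
  28–54 → 27 bp
  55–64 → 10 bp
  65–82 → 18 bp
  83–166 → 84 bp
  167–184 → 18 bp
  185–201 → 17 bp
Sorted largest to smallest: 84, 27, 27, 18, 18, 17, 10 bp.

84, 27, 27, 18, 18, 17, 10 bp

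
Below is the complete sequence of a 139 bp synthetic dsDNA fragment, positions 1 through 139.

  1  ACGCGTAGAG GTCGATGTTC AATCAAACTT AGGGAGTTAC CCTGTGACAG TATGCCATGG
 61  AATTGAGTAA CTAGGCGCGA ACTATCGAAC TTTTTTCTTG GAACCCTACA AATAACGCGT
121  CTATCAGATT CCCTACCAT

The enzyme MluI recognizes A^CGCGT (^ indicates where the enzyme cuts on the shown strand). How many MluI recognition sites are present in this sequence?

2

ACGCGT occurs starting at positions 1, 115.
MluI cuts at 2 sites.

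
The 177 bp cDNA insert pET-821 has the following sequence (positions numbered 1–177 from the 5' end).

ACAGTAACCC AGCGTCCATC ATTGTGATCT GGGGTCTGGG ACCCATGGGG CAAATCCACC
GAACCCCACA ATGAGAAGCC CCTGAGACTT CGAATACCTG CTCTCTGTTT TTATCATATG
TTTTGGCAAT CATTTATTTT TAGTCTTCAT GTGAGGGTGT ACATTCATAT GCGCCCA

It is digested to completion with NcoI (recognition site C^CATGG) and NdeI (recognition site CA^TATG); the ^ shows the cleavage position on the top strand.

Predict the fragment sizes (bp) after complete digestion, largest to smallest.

73, 51, 43, 10 bp

The NcoI site (CCATGG) starts at position 43.
NcoI cuts after the first base of each site, so after position 43.
NdeI sites (CATATG) start at positions 115, 166.
NdeI cuts after base 2 of each site, so after positions 116, 167.
Combined cut positions: 43, 116, 167.
Linear molecule, 3 cuts → 4 fragments:
  1–43 → 43 bp
  44–116 → 73 bp
  117–167 → 51 bp
  168–177 → 10 bp
Sorted largest to smallest: 73, 51, 43, 10 bp.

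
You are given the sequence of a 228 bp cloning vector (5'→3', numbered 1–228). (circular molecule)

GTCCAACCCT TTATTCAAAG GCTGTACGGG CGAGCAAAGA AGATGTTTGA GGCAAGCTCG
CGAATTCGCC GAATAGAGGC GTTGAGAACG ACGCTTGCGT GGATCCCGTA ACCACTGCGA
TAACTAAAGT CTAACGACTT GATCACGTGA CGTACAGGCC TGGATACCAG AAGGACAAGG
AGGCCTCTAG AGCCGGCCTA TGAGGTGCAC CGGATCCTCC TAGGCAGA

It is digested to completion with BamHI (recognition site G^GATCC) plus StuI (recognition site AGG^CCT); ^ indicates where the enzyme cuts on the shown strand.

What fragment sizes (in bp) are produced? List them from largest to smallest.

BamHI sites (GGATCC) start at positions 101, 212.
BamHI cuts after the first base of each site, so after positions 101, 212.
StuI sites (AGGCCT) start at positions 156, 181.
StuI cuts after base 3 of each site, so after positions 158, 183.
Combined cut positions: 101, 158, 183, 212.
Circular molecule, 4 cuts → 4 fragments:
  102–158 → 57 bp
  159–183 → 25 bp
  184–212 → 29 bp
  213–228 then 1–101 → 16 + 101 = 117 bp
Sorted largest to smallest: 117, 57, 29, 25 bp.

117, 57, 29, 25 bp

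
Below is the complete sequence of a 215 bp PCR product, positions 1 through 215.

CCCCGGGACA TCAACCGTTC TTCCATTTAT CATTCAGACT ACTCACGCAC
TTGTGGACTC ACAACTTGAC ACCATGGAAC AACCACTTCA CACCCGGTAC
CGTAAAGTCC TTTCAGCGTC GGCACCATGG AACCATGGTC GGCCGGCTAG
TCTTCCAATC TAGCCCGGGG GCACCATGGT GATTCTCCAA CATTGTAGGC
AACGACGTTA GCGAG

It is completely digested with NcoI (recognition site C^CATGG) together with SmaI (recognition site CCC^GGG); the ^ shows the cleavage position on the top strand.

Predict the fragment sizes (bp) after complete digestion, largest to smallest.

NcoI sites (CCATGG) start at positions 72, 125, 133, 174.
NcoI cuts after the first base of each site, so after positions 72, 125, 133, 174.
SmaI sites (CCCGGG) start at positions 2, 164.
SmaI cuts after base 3 of each site, so after positions 4, 166.
Combined cut positions: 4, 72, 125, 133, 166, 174.
Linear molecule, 6 cuts → 7 fragments:
  1–4 → 4 bp
  5–72 → 68 bp
  73–125 → 53 bp
  126–133 → 8 bp
  134–166 → 33 bp
  167–174 → 8 bp
  175–215 → 41 bp
Sorted largest to smallest: 68, 53, 41, 33, 8, 8, 4 bp.

68, 53, 41, 33, 8, 8, 4 bp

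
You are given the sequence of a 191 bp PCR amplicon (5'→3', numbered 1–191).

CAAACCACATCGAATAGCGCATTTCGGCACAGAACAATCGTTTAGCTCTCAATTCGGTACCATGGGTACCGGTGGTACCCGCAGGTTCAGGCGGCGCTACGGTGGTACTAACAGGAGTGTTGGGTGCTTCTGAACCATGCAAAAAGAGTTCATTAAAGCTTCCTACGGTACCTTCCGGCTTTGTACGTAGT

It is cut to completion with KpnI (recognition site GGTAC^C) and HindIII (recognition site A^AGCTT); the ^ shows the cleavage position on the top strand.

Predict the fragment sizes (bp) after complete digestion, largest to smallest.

KpnI sites (GGTACC) start at positions 56, 65, 74, 167.
KpnI cuts after base 5 of each site (before the last base), so after positions 60, 69, 78, 171.
The HindIII site (AAGCTT) starts at position 156.
HindIII cuts after the first base of each site, so after position 156.
Combined cut positions: 60, 69, 78, 156, 171.
Linear molecule, 5 cuts → 6 fragments:
  1–60 → 60 bp
  61–69 → 9 bp
  70–78 → 9 bp
  79–156 → 78 bp
  157–171 → 15 bp
  172–191 → 20 bp
Sorted largest to smallest: 78, 60, 20, 15, 9, 9 bp.

78, 60, 20, 15, 9, 9 bp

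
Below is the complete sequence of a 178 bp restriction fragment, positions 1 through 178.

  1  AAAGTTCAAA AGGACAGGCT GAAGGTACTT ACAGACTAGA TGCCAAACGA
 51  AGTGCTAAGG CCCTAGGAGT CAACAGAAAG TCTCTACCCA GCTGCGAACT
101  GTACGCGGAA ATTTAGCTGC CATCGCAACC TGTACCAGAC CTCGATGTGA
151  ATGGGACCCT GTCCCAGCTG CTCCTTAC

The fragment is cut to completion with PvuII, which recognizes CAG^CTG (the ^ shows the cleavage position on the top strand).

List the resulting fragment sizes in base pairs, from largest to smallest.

PvuII sites (CAGCTG) start at positions 89, 165.
PvuII cuts after base 3 of each site, so after positions 91, 167.
Linear molecule, 2 cuts → 3 fragments:
  1–91 → 91 bp
  92–167 → 76 bp
  168–178 → 11 bp
Sorted largest to smallest: 91, 76, 11 bp.

91, 76, 11 bp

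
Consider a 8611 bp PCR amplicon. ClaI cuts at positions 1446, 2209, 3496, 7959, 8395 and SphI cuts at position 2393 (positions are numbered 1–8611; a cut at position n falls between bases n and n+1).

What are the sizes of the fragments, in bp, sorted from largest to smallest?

4463, 1446, 1103, 763, 436, 216, 184 bp

Combined cut positions (sorted): 1446, 2209, 2393, 3496, 7959, 8395.
Linear molecule, 6 cuts → 7 fragments:
  1446 − 0 = 1446 bp
  2209 − 1446 = 763 bp
  2393 − 2209 = 184 bp
  3496 − 2393 = 1103 bp
  7959 − 3496 = 4463 bp
  8395 − 7959 = 436 bp
  8611 − 8395 = 216 bp
Sorted largest to smallest: 4463, 1446, 1103, 763, 436, 216, 184 bp.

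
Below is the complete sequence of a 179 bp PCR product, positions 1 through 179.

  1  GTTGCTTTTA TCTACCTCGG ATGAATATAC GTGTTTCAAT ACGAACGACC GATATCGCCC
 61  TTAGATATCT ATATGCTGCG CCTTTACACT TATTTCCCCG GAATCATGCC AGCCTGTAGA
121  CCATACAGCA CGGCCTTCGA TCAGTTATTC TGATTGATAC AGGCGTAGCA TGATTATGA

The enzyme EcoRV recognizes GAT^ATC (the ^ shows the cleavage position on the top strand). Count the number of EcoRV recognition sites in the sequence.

GATATC occurs starting at positions 51, 64.
EcoRV cuts at 2 sites.

2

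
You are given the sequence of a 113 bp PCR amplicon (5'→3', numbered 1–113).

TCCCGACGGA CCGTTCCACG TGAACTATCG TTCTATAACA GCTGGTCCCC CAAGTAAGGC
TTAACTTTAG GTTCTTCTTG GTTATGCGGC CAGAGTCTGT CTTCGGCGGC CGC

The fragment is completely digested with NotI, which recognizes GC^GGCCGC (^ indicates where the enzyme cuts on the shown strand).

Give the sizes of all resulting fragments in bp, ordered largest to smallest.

The NotI site (GCGGCCGC) starts at position 106.
NotI cuts after base 2 of each site, so after position 107.
Linear molecule, 1 cut → 2 fragments:
  1–107 → 107 bp
  108–113 → 6 bp
Sorted largest to smallest: 107, 6 bp.

107, 6 bp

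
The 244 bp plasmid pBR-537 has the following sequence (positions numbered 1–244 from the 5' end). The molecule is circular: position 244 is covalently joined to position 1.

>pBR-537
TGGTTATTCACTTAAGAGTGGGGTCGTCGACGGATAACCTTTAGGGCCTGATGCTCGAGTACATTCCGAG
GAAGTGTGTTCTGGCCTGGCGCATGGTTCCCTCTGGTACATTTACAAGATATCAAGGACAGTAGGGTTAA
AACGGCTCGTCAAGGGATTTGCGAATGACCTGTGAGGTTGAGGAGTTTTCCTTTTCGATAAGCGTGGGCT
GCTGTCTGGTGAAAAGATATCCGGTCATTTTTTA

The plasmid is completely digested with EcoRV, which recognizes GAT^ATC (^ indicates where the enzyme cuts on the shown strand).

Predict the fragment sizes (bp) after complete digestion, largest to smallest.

EcoRV sites (GATATC) start at positions 118, 226.
EcoRV cuts after base 3 of each site, so after positions 120, 228.
Circular molecule, 2 cuts → 2 fragments:
  121–228 → 108 bp
  229–244 then 1–120 → 16 + 120 = 136 bp
Sorted largest to smallest: 136, 108 bp.

136, 108 bp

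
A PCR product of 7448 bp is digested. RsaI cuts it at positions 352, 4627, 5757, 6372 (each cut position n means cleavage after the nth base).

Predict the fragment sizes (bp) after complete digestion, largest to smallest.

4275, 1130, 1076, 615, 352 bp

Linear molecule, 4 cuts → 5 fragments:
  352 − 0 = 352 bp
  4627 − 352 = 4275 bp
  5757 − 4627 = 1130 bp
  6372 − 5757 = 615 bp
  7448 − 6372 = 1076 bp
Sorted largest to smallest: 4275, 1130, 1076, 615, 352 bp.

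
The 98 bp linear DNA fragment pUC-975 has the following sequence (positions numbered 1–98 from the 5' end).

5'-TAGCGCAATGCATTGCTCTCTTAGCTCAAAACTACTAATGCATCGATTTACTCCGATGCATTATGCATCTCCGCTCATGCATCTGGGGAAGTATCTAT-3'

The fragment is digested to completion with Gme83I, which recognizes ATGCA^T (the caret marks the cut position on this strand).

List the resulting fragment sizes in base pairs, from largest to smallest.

30, 18, 17, 14, 12, 7 bp

Gme83I sites (ATGCAT) start at positions 8, 38, 56, 63, 77.
Gme83I cuts after base 5 of each site (before the last base), so after positions 12, 42, 60, 67, 81.
Linear molecule, 5 cuts → 6 fragments:
  1–12 → 12 bp
  13–42 → 30 bp
  43–60 → 18 bp
  61–67 → 7 bp
  68–81 → 14 bp
  82–98 → 17 bp
Sorted largest to smallest: 30, 18, 17, 14, 12, 7 bp.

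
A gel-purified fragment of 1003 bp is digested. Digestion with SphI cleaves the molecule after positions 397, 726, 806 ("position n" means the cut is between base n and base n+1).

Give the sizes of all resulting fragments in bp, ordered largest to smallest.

397, 329, 197, 80 bp

Linear molecule, 3 cuts → 4 fragments:
  397 − 0 = 397 bp
  726 − 397 = 329 bp
  806 − 726 = 80 bp
  1003 − 806 = 197 bp
Sorted largest to smallest: 397, 329, 197, 80 bp.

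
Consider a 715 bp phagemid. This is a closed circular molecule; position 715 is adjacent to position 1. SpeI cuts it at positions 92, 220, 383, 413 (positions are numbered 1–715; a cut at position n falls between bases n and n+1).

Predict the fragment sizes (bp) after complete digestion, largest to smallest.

394, 163, 128, 30 bp

Circular molecule, 4 cuts → 4 fragments:
  220 − 92 = 128 bp
  383 − 220 = 163 bp
  413 − 383 = 30 bp
  wrap: 715 − 413 + 92 = 394 bp
Sorted largest to smallest: 394, 163, 128, 30 bp.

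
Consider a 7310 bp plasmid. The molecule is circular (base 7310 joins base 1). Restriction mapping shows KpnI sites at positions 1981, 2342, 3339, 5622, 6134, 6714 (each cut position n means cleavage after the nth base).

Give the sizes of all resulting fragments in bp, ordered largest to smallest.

Circular molecule, 6 cuts → 6 fragments:
  2342 − 1981 = 361 bp
  3339 − 2342 = 997 bp
  5622 − 3339 = 2283 bp
  6134 − 5622 = 512 bp
  6714 − 6134 = 580 bp
  wrap: 7310 − 6714 + 1981 = 2577 bp
Sorted largest to smallest: 2577, 2283, 997, 580, 512, 361 bp.

2577, 2283, 997, 580, 512, 361 bp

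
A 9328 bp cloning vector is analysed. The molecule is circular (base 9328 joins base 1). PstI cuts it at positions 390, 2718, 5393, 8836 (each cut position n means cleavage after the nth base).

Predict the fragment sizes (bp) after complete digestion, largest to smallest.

Circular molecule, 4 cuts → 4 fragments:
  2718 − 390 = 2328 bp
  5393 − 2718 = 2675 bp
  8836 − 5393 = 3443 bp
  wrap: 9328 − 8836 + 390 = 882 bp
Sorted largest to smallest: 3443, 2675, 2328, 882 bp.

3443, 2675, 2328, 882 bp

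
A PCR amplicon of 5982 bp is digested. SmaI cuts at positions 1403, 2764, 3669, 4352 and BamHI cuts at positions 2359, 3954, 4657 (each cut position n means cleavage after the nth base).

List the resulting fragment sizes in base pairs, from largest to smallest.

1403, 1325, 956, 905, 405, 398, 305, 285 bp

Combined cut positions (sorted): 1403, 2359, 2764, 3669, 3954, 4352, 4657.
Linear molecule, 7 cuts → 8 fragments:
  1403 − 0 = 1403 bp
  2359 − 1403 = 956 bp
  2764 − 2359 = 405 bp
  3669 − 2764 = 905 bp
  3954 − 3669 = 285 bp
  4352 − 3954 = 398 bp
  4657 − 4352 = 305 bp
  5982 − 4657 = 1325 bp
Sorted largest to smallest: 1403, 1325, 956, 905, 405, 398, 305, 285 bp.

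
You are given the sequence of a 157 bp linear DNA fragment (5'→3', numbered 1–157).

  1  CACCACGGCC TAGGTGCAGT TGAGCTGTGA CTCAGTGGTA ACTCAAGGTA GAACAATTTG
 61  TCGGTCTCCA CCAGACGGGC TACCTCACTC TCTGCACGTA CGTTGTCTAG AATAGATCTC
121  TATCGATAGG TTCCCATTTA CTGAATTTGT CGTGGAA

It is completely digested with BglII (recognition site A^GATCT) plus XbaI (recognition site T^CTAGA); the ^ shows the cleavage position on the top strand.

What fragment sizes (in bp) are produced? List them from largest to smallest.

106, 43, 8 bp

The BglII site (AGATCT) starts at position 114.
BglII cuts after the first base of each site, so after position 114.
The XbaI site (TCTAGA) starts at position 106.
XbaI cuts after the first base of each site, so after position 106.
Combined cut positions: 106, 114.
Linear molecule, 2 cuts → 3 fragments:
  1–106 → 106 bp
  107–114 → 8 bp
  115–157 → 43 bp
Sorted largest to smallest: 106, 43, 8 bp.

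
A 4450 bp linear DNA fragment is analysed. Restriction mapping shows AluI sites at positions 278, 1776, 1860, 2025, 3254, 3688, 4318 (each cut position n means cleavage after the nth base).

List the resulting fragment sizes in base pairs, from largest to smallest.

1498, 1229, 630, 434, 278, 165, 132, 84 bp

Linear molecule, 7 cuts → 8 fragments:
  278 − 0 = 278 bp
  1776 − 278 = 1498 bp
  1860 − 1776 = 84 bp
  2025 − 1860 = 165 bp
  3254 − 2025 = 1229 bp
  3688 − 3254 = 434 bp
  4318 − 3688 = 630 bp
  4450 − 4318 = 132 bp
Sorted largest to smallest: 1498, 1229, 630, 434, 278, 165, 132, 84 bp.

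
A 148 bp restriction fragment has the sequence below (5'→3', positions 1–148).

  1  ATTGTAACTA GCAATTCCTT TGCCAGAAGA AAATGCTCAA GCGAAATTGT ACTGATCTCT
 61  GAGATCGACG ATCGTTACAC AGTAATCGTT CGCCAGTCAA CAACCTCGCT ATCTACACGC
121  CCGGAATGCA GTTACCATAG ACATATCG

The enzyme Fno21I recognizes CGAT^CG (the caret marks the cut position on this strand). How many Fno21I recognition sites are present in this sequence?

CGATCG occurs starting at position 69.
Fno21I cuts at 1 site.

1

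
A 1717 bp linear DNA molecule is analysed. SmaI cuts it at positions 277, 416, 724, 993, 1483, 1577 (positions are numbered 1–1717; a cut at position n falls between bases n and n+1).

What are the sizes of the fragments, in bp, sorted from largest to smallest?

Linear molecule, 6 cuts → 7 fragments:
  277 − 0 = 277 bp
  416 − 277 = 139 bp
  724 − 416 = 308 bp
  993 − 724 = 269 bp
  1483 − 993 = 490 bp
  1577 − 1483 = 94 bp
  1717 − 1577 = 140 bp
Sorted largest to smallest: 490, 308, 277, 269, 140, 139, 94 bp.

490, 308, 277, 269, 140, 139, 94 bp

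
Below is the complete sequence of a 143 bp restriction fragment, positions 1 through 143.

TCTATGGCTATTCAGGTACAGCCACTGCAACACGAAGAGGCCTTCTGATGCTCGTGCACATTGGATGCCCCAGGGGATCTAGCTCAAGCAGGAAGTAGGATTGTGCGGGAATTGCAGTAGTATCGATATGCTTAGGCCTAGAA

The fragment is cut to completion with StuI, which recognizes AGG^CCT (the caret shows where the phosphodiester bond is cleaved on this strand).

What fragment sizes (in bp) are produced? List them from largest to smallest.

StuI sites (AGGCCT) start at positions 38, 134.
StuI cuts after base 3 of each site, so after positions 40, 136.
Linear molecule, 2 cuts → 3 fragments:
  1–40 → 40 bp
  41–136 → 96 bp
  137–143 → 7 bp
Sorted largest to smallest: 96, 40, 7 bp.

96, 40, 7 bp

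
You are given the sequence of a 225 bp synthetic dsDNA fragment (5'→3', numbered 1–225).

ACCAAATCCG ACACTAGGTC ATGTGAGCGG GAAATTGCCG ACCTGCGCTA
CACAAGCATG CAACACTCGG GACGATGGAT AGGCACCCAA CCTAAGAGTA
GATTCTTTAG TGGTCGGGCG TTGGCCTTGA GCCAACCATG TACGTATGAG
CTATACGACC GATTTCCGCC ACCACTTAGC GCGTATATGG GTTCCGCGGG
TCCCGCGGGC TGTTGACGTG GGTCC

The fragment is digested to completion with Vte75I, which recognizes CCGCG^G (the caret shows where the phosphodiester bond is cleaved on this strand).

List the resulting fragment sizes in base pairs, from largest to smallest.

Vte75I sites (CCGCGG) start at positions 194, 203.
Vte75I cuts after base 5 of each site (before the last base), so after positions 198, 207.
Linear molecule, 2 cuts → 3 fragments:
  1–198 → 198 bp
  199–207 → 9 bp
  208–225 → 18 bp
Sorted largest to smallest: 198, 18, 9 bp.

198, 18, 9 bp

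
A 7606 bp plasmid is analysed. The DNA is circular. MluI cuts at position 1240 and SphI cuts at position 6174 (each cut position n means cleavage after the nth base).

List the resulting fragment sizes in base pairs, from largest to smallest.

4934, 2672 bp

Combined cut positions (sorted): 1240, 6174.
Circular molecule, 2 cuts → 2 fragments:
  6174 − 1240 = 4934 bp
  wrap: 7606 − 6174 + 1240 = 2672 bp
Sorted largest to smallest: 4934, 2672 bp.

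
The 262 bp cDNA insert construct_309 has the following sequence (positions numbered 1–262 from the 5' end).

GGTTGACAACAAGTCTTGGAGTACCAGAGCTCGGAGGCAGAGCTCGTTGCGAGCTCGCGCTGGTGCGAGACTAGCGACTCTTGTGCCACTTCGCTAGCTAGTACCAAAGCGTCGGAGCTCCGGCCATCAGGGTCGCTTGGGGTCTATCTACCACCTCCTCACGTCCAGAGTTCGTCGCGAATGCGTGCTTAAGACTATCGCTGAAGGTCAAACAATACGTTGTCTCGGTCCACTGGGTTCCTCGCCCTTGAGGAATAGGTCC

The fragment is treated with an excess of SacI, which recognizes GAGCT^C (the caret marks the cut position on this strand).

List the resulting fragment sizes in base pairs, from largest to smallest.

143, 64, 31, 13, 11 bp

SacI sites (GAGCTC) start at positions 27, 40, 51, 115.
SacI cuts after base 5 of each site (before the last base), so after positions 31, 44, 55, 119.
Linear molecule, 4 cuts → 5 fragments:
  1–31 → 31 bp
  32–44 → 13 bp
  45–55 → 11 bp
  56–119 → 64 bp
  120–262 → 143 bp
Sorted largest to smallest: 143, 64, 31, 13, 11 bp.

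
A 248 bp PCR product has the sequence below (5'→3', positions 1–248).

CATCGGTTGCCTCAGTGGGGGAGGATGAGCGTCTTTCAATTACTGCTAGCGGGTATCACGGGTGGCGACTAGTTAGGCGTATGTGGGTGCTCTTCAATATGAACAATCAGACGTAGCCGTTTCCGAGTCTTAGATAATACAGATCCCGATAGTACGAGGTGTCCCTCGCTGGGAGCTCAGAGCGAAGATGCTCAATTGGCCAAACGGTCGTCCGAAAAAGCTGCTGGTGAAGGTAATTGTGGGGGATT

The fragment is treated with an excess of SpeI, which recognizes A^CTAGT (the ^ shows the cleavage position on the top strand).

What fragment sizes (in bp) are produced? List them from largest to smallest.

180, 68 bp

The SpeI site (ACTAGT) starts at position 68.
SpeI cuts after the first base of each site, so after position 68.
Linear molecule, 1 cut → 2 fragments:
  1–68 → 68 bp
  69–248 → 180 bp
Sorted largest to smallest: 180, 68 bp.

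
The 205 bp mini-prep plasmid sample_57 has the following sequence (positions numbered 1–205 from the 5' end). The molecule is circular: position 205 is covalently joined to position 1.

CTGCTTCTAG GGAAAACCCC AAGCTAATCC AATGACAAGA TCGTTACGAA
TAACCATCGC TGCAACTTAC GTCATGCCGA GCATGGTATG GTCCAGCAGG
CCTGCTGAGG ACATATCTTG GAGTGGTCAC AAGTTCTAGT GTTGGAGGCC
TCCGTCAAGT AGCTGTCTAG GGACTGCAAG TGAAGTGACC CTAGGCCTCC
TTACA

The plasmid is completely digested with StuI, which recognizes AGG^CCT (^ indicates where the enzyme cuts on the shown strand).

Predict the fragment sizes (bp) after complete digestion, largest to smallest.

110, 48, 47 bp

StuI sites (AGGCCT) start at positions 98, 146, 193.
StuI cuts after base 3 of each site, so after positions 100, 148, 195.
Circular molecule, 3 cuts → 3 fragments:
  101–148 → 48 bp
  149–195 → 47 bp
  196–205 then 1–100 → 10 + 100 = 110 bp
Sorted largest to smallest: 110, 48, 47 bp.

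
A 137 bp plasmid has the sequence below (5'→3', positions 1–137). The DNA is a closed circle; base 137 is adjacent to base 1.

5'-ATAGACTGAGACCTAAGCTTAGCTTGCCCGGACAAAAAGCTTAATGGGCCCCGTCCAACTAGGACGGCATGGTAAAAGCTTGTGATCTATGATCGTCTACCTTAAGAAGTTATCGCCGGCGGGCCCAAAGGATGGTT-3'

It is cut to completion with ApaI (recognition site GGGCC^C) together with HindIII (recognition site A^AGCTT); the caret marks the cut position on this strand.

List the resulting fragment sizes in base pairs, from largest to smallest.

49, 27, 26, 22, 13 bp

ApaI sites (GGGCCC) start at positions 46, 121.
ApaI cuts after base 5 of each site (before the last base), so after positions 50, 125.
HindIII sites (AAGCTT) start at positions 15, 37, 76.
HindIII cuts after the first base of each site, so after positions 15, 37, 76.
Combined cut positions: 15, 37, 50, 76, 125.
Circular molecule, 5 cuts → 5 fragments:
  16–37 → 22 bp
  38–50 → 13 bp
  51–76 → 26 bp
  77–125 → 49 bp
  126–137 then 1–15 → 12 + 15 = 27 bp
Sorted largest to smallest: 49, 27, 26, 22, 13 bp.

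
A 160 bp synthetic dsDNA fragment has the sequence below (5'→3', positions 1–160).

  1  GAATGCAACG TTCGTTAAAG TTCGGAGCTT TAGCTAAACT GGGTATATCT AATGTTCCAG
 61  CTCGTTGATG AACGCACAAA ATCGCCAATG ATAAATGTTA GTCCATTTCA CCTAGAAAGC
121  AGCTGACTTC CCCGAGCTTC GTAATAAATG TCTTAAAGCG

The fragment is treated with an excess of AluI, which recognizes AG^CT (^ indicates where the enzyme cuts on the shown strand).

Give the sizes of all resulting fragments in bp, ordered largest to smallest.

62, 27, 27, 24, 14, 6 bp

AluI sites (AGCT) start at positions 26, 32, 59, 121, 135.
AluI cuts after base 2 of each site, so after positions 27, 33, 60, 122, 136.
Linear molecule, 5 cuts → 6 fragments:
  1–27 → 27 bp
  28–33 → 6 bp
  34–60 → 27 bp
  61–122 → 62 bp
  123–136 → 14 bp
  137–160 → 24 bp
Sorted largest to smallest: 62, 27, 27, 24, 14, 6 bp.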